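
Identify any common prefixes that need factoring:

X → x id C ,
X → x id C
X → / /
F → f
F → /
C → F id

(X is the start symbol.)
Left-factoring is needed when two productions for the same non-terminal
share a common prefix on the right-hand side.

Productions for X:
  X → x id C ,
  X → x id C
  X → / /
Productions for F:
  F → f
  F → /

Found common prefix 'x id C' in productions for X

Answer: Yes, X has productions with common prefix 'x id C'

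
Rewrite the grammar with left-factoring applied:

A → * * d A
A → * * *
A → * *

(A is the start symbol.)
A → * * A'
A' → d A
A' → *
A' → ε

Left-factoring transforms A → αβ₁ | αβ₂ into A → αA' and A' → β₁ | β₂
(α is the longest common prefix among the alternatives). Repeat until
no nonterminal has two alternatives with a common prefix.

Round 1: A has alternatives sharing prefix '* *'. Introduce A': A → * * A'
  Add: A' → d A
  Add: A' → *
  Add: A' → ε

No remaining common prefixes — done.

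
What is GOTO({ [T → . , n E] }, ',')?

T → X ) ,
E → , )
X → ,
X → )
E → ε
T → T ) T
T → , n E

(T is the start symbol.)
GOTO(I, ',') = CLOSURE({ [A → αX.β] : [A → α.Xβ] ∈ I, X = ',' })

Items with dot before ',', with the dot advanced:
  [T → . , n E] → [T → , . n E]
Closure adds nothing (no advanced item has the dot before a non-terminal).

GOTO = { [T → , . n E] }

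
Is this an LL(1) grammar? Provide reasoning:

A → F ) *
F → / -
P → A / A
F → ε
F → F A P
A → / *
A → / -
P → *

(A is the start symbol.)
Relevant sets:
  FIRST(F) = { ')', '/', ε }
  FIRST(A) = { ')', '/' }
  FOLLOW(F) = { ')', '/' }

For A:
  PREDICT(A → F ')' '*') = { ')', '/' }
  PREDICT(A → '/' '*') = { '/' }
  PREDICT(A → '/' '-') = { '/' }
For F:
  PREDICT(F → '/' '-') = { '/' }
  PREDICT(F → ε) = { ')', '/' }
  PREDICT(F → F A P) = { ')', '/' }
For P:
  PREDICT(P → A '/' A) = { ')', '/' }
  PREDICT(P → '*') = { '*' }

Conflict found: Predict set conflict for A: { '/' }
The grammar is NOT LL(1).

Answer: No. Predict set conflict for A: { '/' }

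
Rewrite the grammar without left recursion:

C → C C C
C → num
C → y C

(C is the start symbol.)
C is directly left-recursive. The standard transformation for
  A → A α₁ | ... | A α_m | β₁ | ... | β_n
is
  A  → β₁ A' | ... | β_n A'
  A' → α₁ A' | ... | α_m A' | ε

C → num becomes C → num C'
C → y C becomes C → y C C'
C → C C C becomes C' → C C C'
Add C' → ε

Resulting grammar:
C → num C'
C → y C C'
C' → C C C'
C' → ε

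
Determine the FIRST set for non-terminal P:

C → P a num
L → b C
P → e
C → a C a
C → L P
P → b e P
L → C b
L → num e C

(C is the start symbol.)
{ 'b', 'e' }

From P → e:
  - e is a terminal: add 'e' and stop
From P → b e P:
  - b is a terminal: add 'b' and stop

Collecting: FIRST(P) = { 'b', 'e' }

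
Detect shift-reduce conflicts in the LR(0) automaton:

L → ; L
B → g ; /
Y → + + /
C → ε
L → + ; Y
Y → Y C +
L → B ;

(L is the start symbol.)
No shift-reduce conflicts

A shift-reduce conflict occurs when an LR(0) state has both:
  - a complete (reduce) item [A → α .] (dot at the end), and
  - a shift item [B → β . c γ] (dot before a terminal).

Augment with L' → L and build the canonical LR(0) collection (I0 = CLOSURE({[L' → . L]}), then GOTO on every symbol after a dot until no new states appear). It has 17 states:
  I0: { [B → . g ; /], [L → . + ; Y], [L → . ; L], [L → . B ;], [L' → . L] }  — shift
  I1: { [L → + . ; Y] }  — shift
  I2: { [B → . g ; /], [L → . + ; Y], [L → . ; L], [L → . B ;], [L → ; . L] }  — shift
  I3: { [L → B . ;] }  — shift
  I4: { [L' → L .] }  — accept
  I5: { [B → g . ; /] }  — shift
  I6: { [B → g ; . /] }  — shift
  I7: { [B → g ; / .] }  — reduce
  I8: { [L → B ; .] }  — reduce
  I9: { [L → ; L .] }  — reduce
  I10: { [L → + ; . Y], [Y → . + + /], [Y → . Y C +] }  — shift
  I11: { [Y → + . + /] }  — shift
  I12: { [C → .], [L → + ; Y .], [Y → Y . C +] }  — 2 reduces
  I13: { [Y → Y C . +] }  — shift
  I14: { [Y → Y C + .] }  — reduce
  I15: { [Y → + + . /] }  — shift
  I16: { [Y → + + / .] }  — reduce

No state contains both a complete item and a shift item.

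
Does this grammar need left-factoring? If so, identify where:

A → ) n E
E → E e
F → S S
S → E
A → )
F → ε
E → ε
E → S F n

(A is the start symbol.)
Yes, A has productions with common prefix ')'

Left-factoring is needed when two productions for the same non-terminal
share a common prefix on the right-hand side.

Productions for A:
  A → ) n E
  A → )
Productions for E:
  E → E e
  E → ε
  E → S F n
Productions for F:
  F → S S
  F → ε

Found common prefix ')' in productions for A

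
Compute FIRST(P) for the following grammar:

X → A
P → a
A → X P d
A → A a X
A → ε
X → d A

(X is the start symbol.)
{ 'a' }

From P → a:
  - a is a terminal: add 'a' and stop

Collecting: FIRST(P) = { 'a' }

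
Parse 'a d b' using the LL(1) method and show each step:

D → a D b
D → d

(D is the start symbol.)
LL(1) parsing maintains a stack (initially the start symbol over $) and the input. At each step: if the stack top is a terminal, match it against the current input token; if it is a non-terminal N, replace it with the RHS of M[N, lookahead] (the unique production whose predict set contains the lookahead).

Stack is shown with the top on the left.

Stack    Input    Action
------------------------
D $      a d b $  output D → a D b
a D b $  a d b $  match 'a'
D b $    d b $    output D → d
d b $    d b $    match 'd'
b $      b $      match 'b'
$        $        accept

The string is accepted.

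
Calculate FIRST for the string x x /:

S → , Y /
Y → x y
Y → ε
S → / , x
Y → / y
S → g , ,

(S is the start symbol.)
To compute FIRST(x x /), process the symbols left to right:
Symbol x is a terminal. Add 'x' and stop.
FIRST(x x /) = { 'x' }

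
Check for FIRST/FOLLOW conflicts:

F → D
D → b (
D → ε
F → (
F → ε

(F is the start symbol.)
No FIRST/FOLLOW conflicts.

Nullable non-terminals: D, F.
FIRST sets used below: FIRST(D) = { 'b', ε }

D: nullable alternative(s) D → ε; FOLLOW(D) = { $ }
  D → b (: FIRST \ {ε} = { 'b' } — disjoint from FOLLOW(D)
  D → ε: FIRST \ {ε} = { } — this is the only nullable alternative, skip

F: nullable alternative(s) F → D, F → ε; FOLLOW(F) = { $ }
  F → D: FIRST \ {ε} = { 'b' } — disjoint from FOLLOW(F)
  F → (: FIRST \ {ε} = { '(' } — disjoint from FOLLOW(F)
  F → ε: FIRST \ {ε} = { } — disjoint from FOLLOW(F)

No FIRST/FOLLOW conflicts found.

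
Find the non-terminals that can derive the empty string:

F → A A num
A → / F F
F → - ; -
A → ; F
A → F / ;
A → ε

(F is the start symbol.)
{ 'A' }

ε-productions: A → ε
So A is immediately nullable.
No further non-terminal can be added: every production for the remaining non-terminals contains a terminal or a non-nullable non-terminal.
Nullable = { 'A' }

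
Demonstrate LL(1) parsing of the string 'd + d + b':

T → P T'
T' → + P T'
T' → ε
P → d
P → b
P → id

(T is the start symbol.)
LL(1) parsing maintains a stack (initially the start symbol over $) and the input. At each step: if the stack top is a terminal, match it against the current input token; if it is a non-terminal N, replace it with the RHS of M[N, lookahead] (the unique production whose predict set contains the lookahead).

Stack is shown with the top on the left.

Stack     Input        Action
-----------------------------
T $       d + d + b $  output T → P T'
P T' $    d + d + b $  output P → d
d T' $    d + d + b $  match 'd'
T' $      + d + b $    output T' → + P T'
+ P T' $  + d + b $    match '+'
P T' $    d + b $      output P → d
d T' $    d + b $      match 'd'
T' $      + b $        output T' → + P T'
+ P T' $  + b $        match '+'
P T' $    b $          output P → b
b T' $    b $          match 'b'
T' $      $            output T' → ε
$         $            accept

The string is accepted.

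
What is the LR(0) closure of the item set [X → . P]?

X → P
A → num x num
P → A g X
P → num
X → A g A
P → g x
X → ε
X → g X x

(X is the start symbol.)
To compute CLOSURE, for each item [A → α.Bβ] where B is a non-terminal, add [B → .γ] for all productions B → γ; repeat for the newly added items until nothing changes.

Start with: [X → . P]
  [X → . P] has the dot before P: add [P → . A g X], [P → . num], [P → . g x]
  [P → . A g X] has the dot before A: add [A → . num x num]
No further items can be added.

CLOSURE = { [A → . num x num], [P → . A g X], [P → . g x], [P → . num], [X → . P] }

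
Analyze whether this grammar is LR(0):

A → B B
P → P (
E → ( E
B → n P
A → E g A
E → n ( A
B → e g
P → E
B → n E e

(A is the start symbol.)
Augment with A' → A and build the canonical LR(0) collection (I0 = CLOSURE({[A' → . A]}), then GOTO on every symbol after a dot until no new states appear). It has 22 states:
  I0: { [A → . B B], [A → . E g A], [A' → . A], [B → . e g], [B → . n E e], [B → . n P], [E → . ( E], [E → . n ( A] }  — shift
  I1: { [E → ( . E], [E → . ( E], [E → . n ( A] }  — shift
  I2: { [A' → A .] }  — accept
  I3: { [A → B . B], [B → . e g], [B → . n E e], [B → . n P] }  — shift
  I4: { [A → E . g A] }  — shift
  I5: { [B → e . g] }  — shift
  I6: { [B → n . E e], [B → n . P], [E → . ( E], [E → . n ( A], [E → n . ( A], [P → . E], [P → . P (] }  — shift
  I7: { [A → . B B], [A → . E g A], [B → . e g], [B → . n E e], [B → . n P], [E → ( . E], [E → . ( E], [E → . n ( A], [E → n ( . A] }  — shift
  I8: { [B → n E . e], [P → E .] }  — shift, reduce
  I9: { [B → n P .], [P → P . (] }  — shift, reduce
  I10: { [E → n . ( A] }  — shift
  I11: { [A → . B B], [A → . E g A], [B → . e g], [B → . n E e], [B → . n P], [E → . ( E], [E → . n ( A], [E → n ( . A] }  — shift
  I12: { [E → n ( A .] }  — reduce
  I13: { [P → P ( .] }  — reduce
  I14: { [B → n E e .] }  — reduce
  I15: { [A → E . g A], [E → ( E .] }  — shift, reduce
  I16: { [A → . B B], [A → . E g A], [A → E g . A], [B → . e g], [B → . n E e], [B → . n P], [E → . ( E], [E → . n ( A] }  — shift
  I17: { [A → E g A .] }  — reduce
  I18: { [B → e g .] }  — reduce
  I19: { [A → B B .] }  — reduce
  I20: { [B → n . E e], [B → n . P], [E → . ( E], [E → . n ( A], [P → . E], [P → . P (] }  — shift
  I21: { [E → ( E .] }  — reduce

Conflict in state I8:
  Shift-reduce conflict between [P → E .] and [B → n E . e]
So the grammar is NOT LR(0).

Answer: No. Shift-reduce conflict between [P → E .] and [B → n E . e]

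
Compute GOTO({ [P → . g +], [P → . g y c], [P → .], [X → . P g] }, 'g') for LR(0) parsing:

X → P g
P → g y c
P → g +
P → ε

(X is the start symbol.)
{ [P → g . +], [P → g . y c] }

GOTO(I, 'g') = CLOSURE({ [A → αX.β] : [A → α.Xβ] ∈ I, X = 'g' })

Items with dot before 'g', with the dot advanced:
  [P → . g +] → [P → g . +]
  [P → . g y c] → [P → g . y c]
Closure adds nothing (no advanced item has the dot before a non-terminal).

GOTO = { [P → g . +], [P → g . y c] }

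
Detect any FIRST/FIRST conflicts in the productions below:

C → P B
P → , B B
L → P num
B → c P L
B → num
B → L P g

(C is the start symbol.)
No FIRST/FIRST conflicts.

A FIRST/FIRST conflict occurs when two productions N → α and N → β for the same non-terminal have FIRST(α) ∩ FIRST(β) ≠ ∅ (with ε ∈ FIRST of a nullable right-hand side, so two nullable alternatives also conflict).

FIRST sets of the non-terminals at (or reachable through a nullable prefix from) the front of some alternative:
  FIRST(L) = { ',' }

Productions for B:
  B → c P L: FIRST = { 'c' }
  B → num: FIRST = { 'num' }
  B → L P g: FIRST = { ',' }
C, P, L have only one production, so no FIRST/FIRST conflict is possible there.

All alternatives of each non-terminal have pairwise disjoint FIRST sets.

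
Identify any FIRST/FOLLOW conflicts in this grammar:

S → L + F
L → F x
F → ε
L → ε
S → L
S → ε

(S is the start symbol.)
No FIRST/FOLLOW conflicts.

Nullable non-terminals: F, L, S.
FIRST sets used below: FIRST(F) = { ε }, FIRST(L) = { 'x', ε }
F has a nullable alternative but only one production, so nothing to check.

L: nullable alternative(s) L → ε; FOLLOW(L) = { $, '+' }
  L → F x: FIRST \ {ε} = { 'x' } — disjoint from FOLLOW(L)
  L → ε: FIRST \ {ε} = { } — this is the only nullable alternative, skip

S: nullable alternative(s) S → L, S → ε; FOLLOW(S) = { $ }
  S → L + F: FIRST \ {ε} = { '+', 'x' } — disjoint from FOLLOW(S)
  S → L: FIRST \ {ε} = { 'x' } — disjoint from FOLLOW(S)
  S → ε: FIRST \ {ε} = { } — disjoint from FOLLOW(S)

No FIRST/FOLLOW conflicts found.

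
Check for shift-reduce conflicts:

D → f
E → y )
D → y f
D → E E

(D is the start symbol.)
No shift-reduce conflicts

Augment with D' → D and build the canonical LR(0) collection (I0 = CLOSURE({[D' → . D]}), then GOTO on every symbol after a dot until no new states appear). It has 9 states:
  I0: { [D → . E E], [D → . f], [D → . y f], [D' → . D], [E → . y )] }  — shift
  I1: { [D' → D .] }  — accept
  I2: { [D → E . E], [E → . y )] }  — shift
  I3: { [D → f .] }  — reduce
  I4: { [D → y . f], [E → y . )] }  — shift
  I5: { [E → y ) .] }  — reduce
  I6: { [D → y f .] }  — reduce
  I7: { [D → E E .] }  — reduce
  I8: { [E → y . )] }  — shift

No state contains both a complete item and a shift item.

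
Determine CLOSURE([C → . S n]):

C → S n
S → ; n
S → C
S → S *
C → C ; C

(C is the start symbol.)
To compute CLOSURE, for each item [A → α.Bβ] where B is a non-terminal, add [B → .γ] for all productions B → γ; repeat for the newly added items until nothing changes.

Start with: [C → . S n]
  [C → . S n] has the dot before S: add [S → . ; n], [S → . C], [S → . S *]
  [S → . C] has the dot before C: add [C → . C ; C]
No further items can be added.

CLOSURE = { [C → . C ; C], [C → . S n], [S → . ; n], [S → . C], [S → . S *] }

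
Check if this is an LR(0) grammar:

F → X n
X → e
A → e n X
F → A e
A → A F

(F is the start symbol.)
No. Shift-reduce conflict between [X → e .] and [A → e . n X]

A grammar is LR(0) if no state in the canonical LR(0) collection has:
  - both a shift item (dot before a terminal) and a complete item (shift-reduce conflict), or
  - two or more complete items (reduce-reduce conflict; the accept item [F' → F .] counts as a complete item here).

Augment with F' → F and build the canonical LR(0) collection (I0 = CLOSURE({[F' → . F]}), then GOTO on every symbol after a dot until no new states appear). It has 11 states:
  I0: { [A → . A F], [A → . e n X], [F → . A e], [F → . X n], [F' → . F], [X → . e] }  — shift
  I1: { [A → . A F], [A → . e n X], [A → A . F], [F → . A e], [F → . X n], [F → A . e], [X → . e] }  — shift
  I2: { [F' → F .] }  — accept
  I3: { [F → X . n] }  — shift
  I4: { [A → e . n X], [X → e .] }  — shift, reduce
  I5: { [A → e n . X], [X → . e] }  — shift
  I6: { [A → e n X .] }  — reduce
  I7: { [X → e .] }  — reduce
  I8: { [F → X n .] }  — reduce
  I9: { [A → A F .] }  — reduce
  I10: { [A → e . n X], [F → A e .], [X → e .] }  — shift, 2 reduces

Conflict in state I4:
  Shift-reduce conflict between [X → e .] and [A → e . n X]
So the grammar is NOT LR(0).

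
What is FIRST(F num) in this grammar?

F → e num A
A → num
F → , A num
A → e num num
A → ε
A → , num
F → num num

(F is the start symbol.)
{ ',', 'e', 'num' }

FIRST sets of the non-terminals involved (from the grammar, by fixed-point iteration):
  FIRST(F) = { ',', 'e', 'num' }

To compute FIRST(F num), process the symbols left to right:
Symbol F is a non-terminal. Add FIRST(F) \ {ε} = { ',', 'e', 'num' }
F is not nullable (ε ∉ FIRST(F)), so stop here.
FIRST(F num) = { ',', 'e', 'num' }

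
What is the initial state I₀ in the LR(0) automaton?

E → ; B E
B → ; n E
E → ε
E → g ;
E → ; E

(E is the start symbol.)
{ [E → . ; B E], [E → . ; E], [E → . g ;], [E → .], [E' → . E] }

First, augment the grammar with E' → E
I₀ = CLOSURE({ [E' → . E] }):
  [E' → . E] has the dot before E: add [E → . ; B E], [E → .], [E → . g ;], [E → . ; E]
No further items can be added.

I₀ = { [E → . ; B E], [E → . ; E], [E → . g ;], [E → .], [E' → . E] }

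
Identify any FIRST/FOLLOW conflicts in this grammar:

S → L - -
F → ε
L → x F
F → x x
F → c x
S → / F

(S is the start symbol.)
A FIRST/FOLLOW conflict occurs when a non-terminal N has a nullable alternative N → β (β ⇒* ε) and another alternative N → α with FIRST(α) ∩ FOLLOW(N) ≠ ∅: on such a lookahead the parser cannot decide between expanding α and letting N vanish via β.

Nullable non-terminals: F.

F: nullable alternative(s) F → ε; FOLLOW(F) = { $, '-' }
  F → ε: FIRST \ {ε} = { } — this is the only nullable alternative, skip
  F → x x: FIRST \ {ε} = { 'x' } — disjoint from FOLLOW(F)
  F → c x: FIRST \ {ε} = { 'c' } — disjoint from FOLLOW(F)

L, S have no nullable alternative, so no FIRST/FOLLOW check is needed there.

No FIRST/FOLLOW conflicts found.

Answer: No FIRST/FOLLOW conflicts.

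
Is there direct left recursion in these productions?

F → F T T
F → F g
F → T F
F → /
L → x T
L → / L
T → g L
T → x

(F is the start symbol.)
Direct left recursion occurs when N → N α for some non-terminal N (the right-hand side begins with the left-hand side itself).

F → F T T: LEFT RECURSIVE (starts with F)
F → F g: LEFT RECURSIVE (starts with F)
F → T F: starts with T
F → /: starts with '/'
L → x T: starts with x
L → / L: starts with '/'
T → g L: starts with g
T → x: starts with x

The grammar has direct left recursion on: F.

Answer: Yes, F is left-recursive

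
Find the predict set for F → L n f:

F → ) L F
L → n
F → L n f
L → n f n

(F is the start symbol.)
PREDICT(F → L n f) = (FIRST(RHS) \ {ε}) ∪ (FOLLOW(F) if ε ∈ FIRST(RHS), i.e. RHS ⇒* ε)
FIRST(L) = { 'n' }
FIRST(L n f) = { 'n' }
ε ∉ FIRST(L n f), so FOLLOW(F) is not added.
PREDICT(F → L n f) = { 'n' }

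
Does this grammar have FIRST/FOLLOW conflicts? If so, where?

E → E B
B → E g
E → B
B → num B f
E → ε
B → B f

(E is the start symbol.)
A FIRST/FOLLOW conflict occurs when a non-terminal N has a nullable alternative N → β (β ⇒* ε) and another alternative N → α with FIRST(α) ∩ FOLLOW(N) ≠ ∅: on such a lookahead the parser cannot decide between expanding α and letting N vanish via β.

Nullable non-terminals: E.
FIRST sets used below: FIRST(E) = { 'g', 'num', ε }, FIRST(B) = { 'g', 'num' }

E: nullable alternative(s) E → ε; FOLLOW(E) = { $, 'g', 'num' }
  E → E B: FIRST \ {ε} = { 'g', 'num' } — overlaps FOLLOW(E) on { 'g', 'num' }: CONFLICT
  E → B: FIRST \ {ε} = { 'g', 'num' } — overlaps FOLLOW(E) on { 'g', 'num' }: CONFLICT
  E → ε: FIRST \ {ε} = { } — this is the only nullable alternative, skip

B has no nullable alternative, so no FIRST/FOLLOW check is needed there.

So the grammar has 2 FIRST/FOLLOW conflicts (marked CONFLICT above).

Answer: Yes. E → E B with FOLLOW(E) on { 'g', 'num' }; E → B with FOLLOW(E) on { 'g', 'num' }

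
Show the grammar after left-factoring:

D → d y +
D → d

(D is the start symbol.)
D → d D'
D' → y +
D' → ε

Left-factoring transforms A → αβ₁ | αβ₂ into A → αA' and A' → β₁ | β₂
(α is the longest common prefix among the alternatives). Repeat until
no nonterminal has two alternatives with a common prefix.

Round 1: D has alternatives sharing prefix 'd'. Introduce D': D → d D'
  Add: D' → y +
  Add: D' → ε

No remaining common prefixes — done.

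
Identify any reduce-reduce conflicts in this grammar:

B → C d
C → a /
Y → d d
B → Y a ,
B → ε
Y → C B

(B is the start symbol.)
No reduce-reduce conflicts

Augment with B' → B and build the canonical LR(0) collection (I0 = CLOSURE({[B' → . B]}), then GOTO on every symbol after a dot until no new states appear). It has 12 states:
  I0: { [B → . C d], [B → . Y a ,], [B → .], [B' → . B], [C → . a /], [Y → . C B], [Y → . d d] }  — shift, reduce
  I1: { [B' → B .] }  — accept
  I2: { [B → . C d], [B → . Y a ,], [B → .], [B → C . d], [C → . a /], [Y → . C B], [Y → . d d], [Y → C . B] }  — shift, reduce
  I3: { [B → Y . a ,] }  — shift
  I4: { [C → a . /] }  — shift
  I5: { [Y → d . d] }  — shift
  I6: { [Y → d d .] }  — reduce
  I7: { [C → a / .] }  — reduce
  I8: { [B → Y a . ,] }  — shift
  I9: { [B → Y a , .] }  — reduce
  I10: { [Y → C B .] }  — reduce
  I11: { [B → C d .], [Y → d . d] }  — shift, reduce

No state contains more than one complete item.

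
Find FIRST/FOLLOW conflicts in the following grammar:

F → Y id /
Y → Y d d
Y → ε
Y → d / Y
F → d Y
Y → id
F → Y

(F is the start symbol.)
Yes. Y → Y d d with FOLLOW(Y) on { 'd', 'id' }; Y → d '/' Y with FOLLOW(Y) on { 'd' }; Y → id with FOLLOW(Y) on { 'id' }

A FIRST/FOLLOW conflict occurs when a non-terminal N has a nullable alternative N → β (β ⇒* ε) and another alternative N → α with FIRST(α) ∩ FOLLOW(N) ≠ ∅: on such a lookahead the parser cannot decide between expanding α and letting N vanish via β.

Nullable non-terminals: F, Y.
FIRST sets used below: FIRST(Y) = { 'd', 'id', ε }

F: nullable alternative(s) F → Y; FOLLOW(F) = { $ }
  F → Y id /: FIRST \ {ε} = { 'd', 'id' } — disjoint from FOLLOW(F)
  F → d Y: FIRST \ {ε} = { 'd' } — disjoint from FOLLOW(F)
  F → Y: FIRST \ {ε} = { 'd', 'id' } — this is the only nullable alternative, skip

Y: nullable alternative(s) Y → ε; FOLLOW(Y) = { $, 'd', 'id' }
  Y → Y d d: FIRST \ {ε} = { 'd', 'id' } — overlaps FOLLOW(Y) on { 'd', 'id' }: CONFLICT
  Y → ε: FIRST \ {ε} = { } — this is the only nullable alternative, skip
  Y → d / Y: FIRST \ {ε} = { 'd' } — overlaps FOLLOW(Y) on { 'd' }: CONFLICT
  Y → id: FIRST \ {ε} = { 'id' } — overlaps FOLLOW(Y) on { 'id' }: CONFLICT

So the grammar has 3 FIRST/FOLLOW conflicts (marked CONFLICT above).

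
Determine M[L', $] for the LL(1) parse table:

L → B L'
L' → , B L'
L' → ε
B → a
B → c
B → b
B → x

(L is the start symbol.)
L' → ε

To find M[L', $], we find productions for L' where $ is in the predict set (PREDICT(N → α) = (FIRST(α) \ {ε}) ∪ (FOLLOW(N) if α ⇒* ε)).

Relevant sets:
  FOLLOW(L') = { $ }

L' → , B L': PREDICT = { ',' }
L' → ε: PREDICT = { $ }
  $ is in predict set, so this production goes in M[L', $]

M[L', $] = L' → ε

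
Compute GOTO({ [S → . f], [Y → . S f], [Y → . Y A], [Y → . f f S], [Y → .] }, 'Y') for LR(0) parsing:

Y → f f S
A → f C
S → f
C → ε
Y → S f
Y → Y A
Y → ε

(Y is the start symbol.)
GOTO(I, 'Y') = CLOSURE({ [A → αX.β] : [A → α.Xβ] ∈ I, X = 'Y' })

Items with dot before 'Y', with the dot advanced:
  [Y → . Y A] → [Y → Y . A]
Closure of the advanced items:
  [Y → Y . A] has the dot before A: add [A → . f C]

GOTO = { [A → . f C], [Y → Y . A] }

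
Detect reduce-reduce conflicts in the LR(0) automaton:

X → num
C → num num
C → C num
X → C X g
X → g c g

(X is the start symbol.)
A reduce-reduce conflict occurs when an LR(0) state has two complete items [A → α .] and [B → β .] — both call for a reduction, and with no lookahead the parser cannot choose between them.

Augment with X' → X and build the canonical LR(0) collection (I0 = CLOSURE({[X' → . X]}), then GOTO on every symbol after a dot until no new states appear). It has 11 states:
  I0: { [C → . C num], [C → . num num], [X → . C X g], [X → . g c g], [X → . num], [X' → . X] }  — shift
  I1: { [C → . C num], [C → . num num], [C → C . num], [X → . C X g], [X → . g c g], [X → . num], [X → C . X g] }  — shift
  I2: { [X' → X .] }  — accept
  I3: { [X → g . c g] }  — shift
  I4: { [C → num . num], [X → num .] }  — shift, reduce
  I5: { [C → num num .] }  — reduce
  I6: { [X → g c . g] }  — shift
  I7: { [X → g c g .] }  — reduce
  I8: { [X → C X . g] }  — shift
  I9: { [C → C num .], [C → num . num], [X → num .] }  — shift, 2 reduces
  I10: { [X → C X g .] }  — reduce

I9 contains complete items [C → C num .], [X → num .] — reduce-reduce conflict.

Answer: Yes — I9: [C → C num .] vs [X → num .]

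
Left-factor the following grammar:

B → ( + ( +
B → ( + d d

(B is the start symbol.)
Left-factoring transforms A → αβ₁ | αβ₂ into A → αA' and A' → β₁ | β₂
(α is the longest common prefix among the alternatives). Repeat until
no nonterminal has two alternatives with a common prefix.

Round 1: B has alternatives sharing prefix '( +'. Introduce B': B → ( + B'
  Add: B' → ( +
  Add: B' → d d

No remaining common prefixes — done.

Resulting grammar:
B → ( + B'
B' → ( +
B' → d d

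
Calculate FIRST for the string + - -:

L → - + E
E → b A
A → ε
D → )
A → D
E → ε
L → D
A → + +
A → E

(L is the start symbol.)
{ '+' }

To compute FIRST(+ - -), process the symbols left to right:
Symbol + is a terminal. Add '+' and stop.
FIRST(+ - -) = { '+' }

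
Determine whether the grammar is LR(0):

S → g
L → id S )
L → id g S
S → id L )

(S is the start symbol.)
A grammar is LR(0) if no state in the canonical LR(0) collection has:
  - both a shift item (dot before a terminal) and a complete item (shift-reduce conflict), or
  - two or more complete items (reduce-reduce conflict; the accept item [S' → S .] counts as a complete item here).

Augment with S' → S and build the canonical LR(0) collection (I0 = CLOSURE({[S' → . S]}), then GOTO on every symbol after a dot until no new states appear). It has 11 states:
  I0: { [S → . g], [S → . id L )], [S' → . S] }  — shift
  I1: { [S' → S .] }  — accept
  I2: { [S → g .] }  — reduce
  I3: { [L → . id S )], [L → . id g S], [S → id . L )] }  — shift
  I4: { [S → id L . )] }  — shift
  I5: { [L → id . S )], [L → id . g S], [S → . g], [S → . id L )] }  — shift
  I6: { [L → id S . )] }  — shift
  I7: { [L → id g . S], [S → . g], [S → . id L )], [S → g .] }  — shift, reduce
  I8: { [L → id g S .] }  — reduce
  I9: { [L → id S ) .] }  — reduce
  I10: { [S → id L ) .] }  — reduce

Conflict in state I7:
  Shift-reduce conflict between [S → g .] and [S → . g]
So the grammar is NOT LR(0).

Answer: No. Shift-reduce conflict between [S → g .] and [S → . g]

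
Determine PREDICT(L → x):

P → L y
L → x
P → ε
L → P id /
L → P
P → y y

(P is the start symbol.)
{ 'x' }

PREDICT(L → x) = (FIRST(RHS) \ {ε}) ∪ (FOLLOW(L) if ε ∈ FIRST(RHS), i.e. RHS ⇒* ε)
FIRST(x) = { 'x' }
ε ∉ FIRST(x), so FOLLOW(L) is not added.
PREDICT(L → x) = { 'x' }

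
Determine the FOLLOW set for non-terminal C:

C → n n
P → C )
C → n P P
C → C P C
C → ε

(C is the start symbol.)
C is the start symbol, so $ ∈ FOLLOW(C).
In P → C ): C is followed by ')', add FIRST(')') \ {ε} = { ')' }
In C → C P C: C is followed by P C, add FIRST(P C) \ {ε} = { ')', 'n' }
In C → C P C: C is at the end; this adds FOLLOW(C) to itself — nothing new

Taking the union: FOLLOW(C) = { $, ')', 'n' }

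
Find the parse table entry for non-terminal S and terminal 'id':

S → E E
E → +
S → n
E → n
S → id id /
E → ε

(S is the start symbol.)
To find M[S, 'id'], we find productions for S where 'id' is in the predict set (PREDICT(N → α) = (FIRST(α) \ {ε}) ∪ (FOLLOW(N) if α ⇒* ε)).

Relevant sets:
  FIRST(E) = { '+', 'n', ε }
  FOLLOW(S) = { $ }

S → E E: PREDICT = { $, '+', 'n' }
S → n: PREDICT = { 'n' }
S → id id /: PREDICT = { 'id' }
  'id' is in predict set, so this production goes in M[S, 'id']

M[S, 'id'] = S → id id /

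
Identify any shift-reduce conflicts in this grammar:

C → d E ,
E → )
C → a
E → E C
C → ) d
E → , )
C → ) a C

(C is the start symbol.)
Augment with C' → C and build the canonical LR(0) collection (I0 = CLOSURE({[C' → . C]}), then GOTO on every symbol after a dot until no new states appear). It has 14 states:
  I0: { [C → . ) a C], [C → . ) d], [C → . a], [C → . d E ,], [C' → . C] }  — shift
  I1: { [C → ) . a C], [C → ) . d] }  — shift
  I2: { [C' → C .] }  — accept
  I3: { [C → a .] }  — reduce
  I4: { [C → d . E ,], [E → . )], [E → . , )], [E → . E C] }  — shift
  I5: { [E → ) .] }  — reduce
  I6: { [E → , . )] }  — shift
  I7: { [C → . ) a C], [C → . ) d], [C → . a], [C → . d E ,], [C → d E . ,], [E → E . C] }  — shift
  I8: { [C → d E , .] }  — reduce
  I9: { [E → E C .] }  — reduce
  I10: { [E → , ) .] }  — reduce
  I11: { [C → ) a . C], [C → . ) a C], [C → . ) d], [C → . a], [C → . d E ,] }  — shift
  I12: { [C → ) d .] }  — reduce
  I13: { [C → ) a C .] }  — reduce

No state contains both a complete item and a shift item.

Answer: No shift-reduce conflicts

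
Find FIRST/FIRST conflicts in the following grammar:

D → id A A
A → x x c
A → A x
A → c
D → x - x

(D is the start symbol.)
Yes. A → x x c / A → A x on { 'x' }; A → A x / A → c on { 'c' }

FIRST sets of the non-terminals at (or reachable through a nullable prefix from) the front of some alternative:
  FIRST(A) = { 'c', 'x' }

Productions for D:
  D → id A A: FIRST = { 'id' }
  D → x - x: FIRST = { 'x' }
Productions for A:
  A → x x c: FIRST = { 'x' }
  A → A x: FIRST = { 'c', 'x' }
  A → c: FIRST = { 'c' }

Conflict for A: A → x x c and A → A x
  Overlap: { 'x' }
Conflict for A: A → A x and A → c
  Overlap: { 'c' }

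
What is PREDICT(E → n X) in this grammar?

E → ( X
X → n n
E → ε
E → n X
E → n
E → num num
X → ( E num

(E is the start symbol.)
{ 'n' }

PREDICT(E → n X) = (FIRST(RHS) \ {ε}) ∪ (FOLLOW(E) if ε ∈ FIRST(RHS), i.e. RHS ⇒* ε)
FIRST(n X) = { 'n' }
ε ∉ FIRST(n X), so FOLLOW(E) is not added.
PREDICT(E → n X) = { 'n' }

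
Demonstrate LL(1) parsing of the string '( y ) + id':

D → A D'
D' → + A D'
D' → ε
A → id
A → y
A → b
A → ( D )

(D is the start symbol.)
Stack is shown with the top on the left.

Stack        Input         Action
---------------------------------
D $          ( y ) + id $  output D → A D'
A D' $       ( y ) + id $  output A → ( D )
( D ) D' $   ( y ) + id $  match '('
D ) D' $     y ) + id $    output D → A D'
A D' ) D' $  y ) + id $    output A → y
y D' ) D' $  y ) + id $    match 'y'
D' ) D' $    ) + id $      output D' → ε
) D' $       ) + id $      match ')'
D' $         + id $        output D' → + A D'
+ A D' $     + id $        match '+'
A D' $       id $          output A → id
id D' $      id $          match 'id'
D' $         $             output D' → ε
$            $             accept

The string is accepted.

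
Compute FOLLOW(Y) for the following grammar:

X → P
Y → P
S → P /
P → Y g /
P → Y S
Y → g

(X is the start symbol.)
To compute FOLLOW(Y), find every occurrence of Y on a right-hand side N → α Y β: add FIRST(β) \ {ε}, and if β is empty or nullable also add FOLLOW(N). Iterate to a fixed point.

In P → Y g /: Y is followed by g '/', add FIRST(g '/') \ {ε} = { 'g' }
In P → Y S: Y is followed by S, add FIRST(S) \ {ε} = { 'g' }

Taking the union: FOLLOW(Y) = { 'g' }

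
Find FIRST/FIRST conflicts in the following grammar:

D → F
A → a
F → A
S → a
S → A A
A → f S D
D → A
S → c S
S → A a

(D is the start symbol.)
Yes. D → F / D → A on { 'a', 'f' }; S → a / S → A A on { 'a' }; S → a / S → A a on { 'a' }; S → A A / S → A a on { 'a', 'f' }

FIRST sets of the non-terminals at (or reachable through a nullable prefix from) the front of some alternative:
  FIRST(F) = { 'a', 'f' }
  FIRST(A) = { 'a', 'f' }

Productions for D:
  D → F: FIRST = { 'a', 'f' }
  D → A: FIRST = { 'a', 'f' }
Productions for A:
  A → a: FIRST = { 'a' }
  A → f S D: FIRST = { 'f' }
Productions for S:
  S → a: FIRST = { 'a' }
  S → A A: FIRST = { 'a', 'f' }
  S → c S: FIRST = { 'c' }
  S → A a: FIRST = { 'a', 'f' }
F has only one production, so no FIRST/FIRST conflict is possible there.

Conflict for D: D → F and D → A
  Overlap: { 'a', 'f' }
Conflict for S: S → a and S → A A
  Overlap: { 'a' }
Conflict for S: S → a and S → A a
  Overlap: { 'a' }
Conflict for S: S → A A and S → A a
  Overlap: { 'a', 'f' }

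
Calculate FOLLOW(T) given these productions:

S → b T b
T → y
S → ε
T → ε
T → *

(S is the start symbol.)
To compute FOLLOW(T), find every occurrence of T on a right-hand side N → α T β: add FIRST(β) \ {ε}, and if β is empty or nullable also add FOLLOW(N). Iterate to a fixed point.

In S → b T b: T is followed by b, add FIRST(b) \ {ε} = { 'b' }

Taking the union: FOLLOW(T) = { 'b' }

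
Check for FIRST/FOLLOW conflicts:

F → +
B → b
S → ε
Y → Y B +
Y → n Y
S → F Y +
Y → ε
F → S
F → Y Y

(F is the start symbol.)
Nullable non-terminals: F, S, Y.
FIRST sets used below: FIRST(S) = { '+', 'b', 'n', ε }, FIRST(Y) = { 'b', 'n', ε }, FIRST(F) = { '+', 'b', 'n', ε }, FIRST(B) = { 'b' }

F: nullable alternative(s) F → S, F → Y Y; FOLLOW(F) = { $, '+', 'b', 'n' }
  F → +: FIRST \ {ε} = { '+' } — overlaps FOLLOW(F) on { '+' }: CONFLICT
  F → S: FIRST \ {ε} = { '+', 'b', 'n' } — overlaps FOLLOW(F) on { '+', 'b', 'n' }: CONFLICT
  F → Y Y: FIRST \ {ε} = { 'b', 'n' } — overlaps FOLLOW(F) on { 'b', 'n' }: CONFLICT

S: nullable alternative(s) S → ε; FOLLOW(S) = { $, '+', 'b', 'n' }
  S → ε: FIRST \ {ε} = { } — this is the only nullable alternative, skip
  S → F Y +: FIRST \ {ε} = { '+', 'b', 'n' } — overlaps FOLLOW(S) on { '+', 'b', 'n' }: CONFLICT

Y: nullable alternative(s) Y → ε; FOLLOW(Y) = { $, '+', 'b', 'n' }
  Y → Y B +: FIRST \ {ε} = { 'b', 'n' } — overlaps FOLLOW(Y) on { 'b', 'n' }: CONFLICT
  Y → n Y: FIRST \ {ε} = { 'n' } — overlaps FOLLOW(Y) on { 'n' }: CONFLICT
  Y → ε: FIRST \ {ε} = { } — this is the only nullable alternative, skip

B has no nullable alternative, so no FIRST/FOLLOW check is needed there.

So the grammar has 6 FIRST/FOLLOW conflicts (marked CONFLICT above).

Answer: Yes. F → '+' with FOLLOW(F) on { '+' }; F → S with FOLLOW(F) on { '+', 'b', 'n' }; F → Y Y with FOLLOW(F) on { 'b', 'n' }; S → F Y '+' with FOLLOW(S) on { '+', 'b', 'n' }; Y → Y B '+' with FOLLOW(Y) on { 'b', 'n' }; Y → n Y with FOLLOW(Y) on { 'n' }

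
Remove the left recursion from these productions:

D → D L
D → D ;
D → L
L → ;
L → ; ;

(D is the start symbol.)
D is directly left-recursive. The standard transformation for
  A → A α₁ | ... | A α_m | β₁ | ... | β_n
is
  A  → β₁ A' | ... | β_n A'
  A' → α₁ A' | ... | α_m A' | ε

D → L becomes D → L D'
D → D L becomes D' → L D'
D → D ; becomes D' → ; D'
Add D' → ε

Productions for other non-terminals are unchanged:
  L → ;
  L → ; ;

Resulting grammar:
D → L D'
D' → L D'
D' → ; D'
D' → ε
L → ;
L → ; ;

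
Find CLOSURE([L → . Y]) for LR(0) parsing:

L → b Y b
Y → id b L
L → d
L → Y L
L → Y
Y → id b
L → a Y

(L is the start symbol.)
Start with: [L → . Y]
  [L → . Y] has the dot before Y: add [Y → . id b L], [Y → . id b]
No further items can be added.

CLOSURE = { [L → . Y], [Y → . id b L], [Y → . id b] }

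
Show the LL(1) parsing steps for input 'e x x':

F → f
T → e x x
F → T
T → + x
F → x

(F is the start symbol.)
Stack is shown with the top on the left.

Stack    Input    Action
------------------------
F $      e x x $  output F → T
T $      e x x $  output T → e x x
e x x $  e x x $  match 'e'
x x $    x x $    match 'x'
x $      x $      match 'x'
$        $        accept

The string is accepted.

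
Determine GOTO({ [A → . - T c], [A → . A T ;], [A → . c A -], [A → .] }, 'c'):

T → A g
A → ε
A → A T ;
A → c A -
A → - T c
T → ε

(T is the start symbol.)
GOTO(I, 'c') = CLOSURE({ [A → αX.β] : [A → α.Xβ] ∈ I, X = 'c' })

Items with dot before 'c', with the dot advanced:
  [A → . c A -] → [A → c . A -]
Closure of the advanced items:
  [A → c . A -] has the dot before A: add [A → .], [A → . A T ;], [A → . c A -], [A → . - T c]

GOTO = { [A → . - T c], [A → . A T ;], [A → . c A -], [A → .], [A → c . A -] }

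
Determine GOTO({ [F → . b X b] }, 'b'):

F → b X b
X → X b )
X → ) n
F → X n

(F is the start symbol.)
GOTO(I, 'b') = CLOSURE({ [A → αX.β] : [A → α.Xβ] ∈ I, X = 'b' })

Items with dot before 'b', with the dot advanced:
  [F → . b X b] → [F → b . X b]
Closure of the advanced items:
  [F → b . X b] has the dot before X: add [X → . X b )], [X → . ) n]

GOTO = { [F → b . X b], [X → . ) n], [X → . X b )] }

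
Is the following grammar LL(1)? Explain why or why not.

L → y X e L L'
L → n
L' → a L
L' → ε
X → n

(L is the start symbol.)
Relevant sets:
  FOLLOW(L') = { $, 'a' }

For L:
  PREDICT(L → y X e L L') = { 'y' }
  PREDICT(L → n) = { 'n' }
For L':
  PREDICT(L' → a L) = { 'a' }
  PREDICT(L' → ε) = { $, 'a' }
X has a single production, so nothing to check there.

Conflict found: Predict set conflict for L': { 'a' }
The grammar is NOT LL(1).

Answer: No. Predict set conflict for L': { 'a' }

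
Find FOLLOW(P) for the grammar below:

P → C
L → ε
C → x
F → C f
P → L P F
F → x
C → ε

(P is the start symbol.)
{ $, 'f', 'x' }

To compute FOLLOW(P), find every occurrence of P on a right-hand side N → α P β: add FIRST(β) \ {ε}, and if β is empty or nullable also add FOLLOW(N). Iterate to a fixed point.

P is the start symbol, so $ ∈ FOLLOW(P).
In P → L P F: P is followed by F, add FIRST(F) \ {ε} = { 'f', 'x' }

Taking the union: FOLLOW(P) = { $, 'f', 'x' }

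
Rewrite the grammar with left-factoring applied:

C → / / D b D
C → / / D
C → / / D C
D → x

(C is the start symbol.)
Left-factoring transforms A → αβ₁ | αβ₂ into A → αA' and A' → β₁ | β₂
(α is the longest common prefix among the alternatives). Repeat until
no nonterminal has two alternatives with a common prefix.

Round 1: C has alternatives sharing prefix '/ / D'. Introduce C': C → / / D C'
  Add: C' → b D
  Add: C' → ε
  Add: C' → C

No remaining common prefixes — done.

Resulting grammar:
C → / / D C'
C' → b D
C' → ε
C' → C
D → x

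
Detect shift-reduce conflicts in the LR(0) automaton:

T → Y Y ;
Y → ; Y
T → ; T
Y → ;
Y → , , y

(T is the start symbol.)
Yes — I2: [Y → ; .] vs [T → . ; T]; I5: [Y → ; .] vs [Y → . , , y]; I10: [Y → ; Y .] vs [Y → . , , y]

Augment with T' → T and build the canonical LR(0) collection (I0 = CLOSURE({[T' → . T]}), then GOTO on every symbol after a dot until no new states appear). It has 13 states:
  I0: { [T → . ; T], [T → . Y Y ;], [T' → . T], [Y → . , , y], [Y → . ; Y], [Y → . ;] }  — shift
  I1: { [Y → , . , y] }  — shift
  I2: { [T → . ; T], [T → . Y Y ;], [T → ; . T], [Y → . , , y], [Y → . ; Y], [Y → . ;], [Y → ; . Y], [Y → ; .] }  — shift, reduce
  I3: { [T' → T .] }  — accept
  I4: { [T → Y . Y ;], [Y → . , , y], [Y → . ; Y], [Y → . ;] }  — shift
  I5: { [Y → . , , y], [Y → . ; Y], [Y → . ;], [Y → ; . Y], [Y → ; .] }  — shift, reduce
  I6: { [T → Y Y . ;] }  — shift
  I7: { [T → Y Y ; .] }  — reduce
  I8: { [Y → ; Y .] }  — reduce
  I9: { [T → ; T .] }  — reduce
  I10: { [T → Y . Y ;], [Y → . , , y], [Y → . ; Y], [Y → . ;], [Y → ; Y .] }  — shift, reduce
  I11: { [Y → , , . y] }  — shift
  I12: { [Y → , , y .] }  — reduce

I2 contains reduce item [Y → ; .] and shift items [T → . ; T], [Y → . , , y], [Y → . ;], [Y → . ; Y] — shift-reduce conflict.
I5 contains reduce item [Y → ; .] and shift items [Y → . , , y], [Y → . ;], [Y → . ; Y] — shift-reduce conflict.
I10 contains reduce item [Y → ; Y .] and shift items [Y → . , , y], [Y → . ;], [Y → . ; Y] — shift-reduce conflict.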